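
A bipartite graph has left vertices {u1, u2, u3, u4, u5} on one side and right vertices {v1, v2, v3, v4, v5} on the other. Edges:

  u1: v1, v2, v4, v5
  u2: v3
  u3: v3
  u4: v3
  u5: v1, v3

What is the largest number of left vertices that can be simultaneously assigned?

Unit-capacity flow: source→left, listed edges, right→sink; max matching = max flow.
Augmenting path u1→v1 (+1); matched 1.
Augmenting path u2→v3 (+1); matched 2.
Augmenting path u5→v1→u1→v2 (+1); matched 3.
No augmenting path remains; maximum matching = 3.
König certificate: {u1, u5, v3} is a vertex cover of size 3 (every listed pair touches it), so no matching can be larger.

3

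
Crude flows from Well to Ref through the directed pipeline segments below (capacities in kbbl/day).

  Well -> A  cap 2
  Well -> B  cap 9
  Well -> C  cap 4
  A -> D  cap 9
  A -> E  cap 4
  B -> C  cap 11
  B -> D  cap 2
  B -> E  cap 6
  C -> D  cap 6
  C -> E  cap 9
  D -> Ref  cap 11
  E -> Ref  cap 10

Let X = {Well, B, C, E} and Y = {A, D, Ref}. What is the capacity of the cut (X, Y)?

Edges leaving {Well, B, C, E}: Well→A (2), B→D (2), C→D (6), E→Ref (10).
Cut capacity = 2 + 2 + 6 + 10 = 20.

20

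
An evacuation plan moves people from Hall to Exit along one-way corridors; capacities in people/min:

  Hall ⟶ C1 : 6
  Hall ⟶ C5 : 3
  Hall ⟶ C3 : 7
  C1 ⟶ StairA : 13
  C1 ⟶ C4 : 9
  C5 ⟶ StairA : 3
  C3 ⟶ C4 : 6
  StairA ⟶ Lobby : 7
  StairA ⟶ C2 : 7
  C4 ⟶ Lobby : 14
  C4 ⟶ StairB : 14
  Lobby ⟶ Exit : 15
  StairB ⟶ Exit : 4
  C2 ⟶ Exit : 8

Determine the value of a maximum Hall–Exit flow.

15

Augment Hall→C1→StairA→Lobby→Exit: bottleneck 6, flow now 6.
Augment Hall→C5→StairA→Lobby→Exit: bottleneck 1, flow now 7.
Augment Hall→C5→StairA→C2→Exit: bottleneck 2, flow now 9.
Augment Hall→C3→C4→Lobby→Exit: bottleneck 6, flow now 15.
No augmenting path remains; maximum flow = 15.
In the residual graph, reachable from Hall: {Hall, C3}.
Min-cut edges: Hall→C1 (6), Hall→C5 (3), C3→C4 (6); capacity 6 + 3 + 6 = 15.
This cut is saturated, so no flow can exceed 15.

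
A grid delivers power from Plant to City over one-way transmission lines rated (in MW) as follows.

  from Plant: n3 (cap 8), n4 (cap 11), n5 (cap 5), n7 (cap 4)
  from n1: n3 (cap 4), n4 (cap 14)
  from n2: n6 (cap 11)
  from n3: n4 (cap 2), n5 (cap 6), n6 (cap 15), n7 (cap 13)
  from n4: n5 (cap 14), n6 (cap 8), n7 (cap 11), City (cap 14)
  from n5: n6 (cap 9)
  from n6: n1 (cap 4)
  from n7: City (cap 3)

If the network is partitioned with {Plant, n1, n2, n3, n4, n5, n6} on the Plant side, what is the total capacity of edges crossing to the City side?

Edges leaving {Plant, n1, n2, n3, n4, n5, n6}: Plant→n7 (4), n3→n7 (13), n4→n7 (11), n4→City (14).
Cut capacity = 4 + 13 + 11 + 14 = 42.

42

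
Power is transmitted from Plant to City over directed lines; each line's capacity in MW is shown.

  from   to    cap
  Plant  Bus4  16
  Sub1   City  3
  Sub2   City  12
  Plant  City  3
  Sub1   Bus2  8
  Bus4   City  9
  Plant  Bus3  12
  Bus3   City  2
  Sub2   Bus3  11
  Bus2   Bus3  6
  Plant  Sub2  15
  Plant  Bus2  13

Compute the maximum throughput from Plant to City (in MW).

26

Augment Plant→City: bottleneck 3, flow now 3.
Augment Plant→Bus4→City: bottleneck 9, flow now 12.
Augment Plant→Sub2→City: bottleneck 12, flow now 24.
Augment Plant→Bus3→City: bottleneck 2, flow now 26.
No augmenting path remains; maximum flow = 26.
In the residual graph, reachable from Plant: {Plant, Bus4, Sub2, Bus2, Bus3}.
Min-cut edges: Plant→City (3), Bus4→City (9), Sub2→City (12), Bus3→City (2); capacity 3 + 9 + 12 + 2 = 26.
This cut is saturated, so no flow can exceed 26.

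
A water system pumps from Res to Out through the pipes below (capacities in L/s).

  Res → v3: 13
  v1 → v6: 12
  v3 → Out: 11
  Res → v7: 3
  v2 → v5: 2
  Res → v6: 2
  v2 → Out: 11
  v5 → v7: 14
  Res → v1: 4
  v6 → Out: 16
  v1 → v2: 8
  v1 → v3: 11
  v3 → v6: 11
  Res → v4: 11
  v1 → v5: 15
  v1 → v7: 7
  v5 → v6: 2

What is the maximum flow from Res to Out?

Augment Res→v3→Out: bottleneck 11, flow now 11.
Augment Res→v6→Out: bottleneck 2, flow now 13.
Augment Res→v1→v2→Out: bottleneck 4, flow now 17.
Augment Res→v3→v6→Out: bottleneck 2, flow now 19.
No augmenting path remains; maximum flow = 19.
In the residual graph, reachable from Res: {Res, v4, v7}.
Min-cut edges: Res→v1 (4), Res→v3 (13), Res→v6 (2); capacity 4 + 13 + 2 = 19.
This cut is saturated, so no flow can exceed 19.

19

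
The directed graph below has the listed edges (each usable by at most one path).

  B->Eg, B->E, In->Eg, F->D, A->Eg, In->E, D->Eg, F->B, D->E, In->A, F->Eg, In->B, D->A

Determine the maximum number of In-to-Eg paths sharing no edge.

Assign every edge capacity 1; by Menger, the answer equals the max flow.
Path In→Eg (+1); total 1.
Path In→A→Eg (+1); total 2.
Path In→B→Eg (+1); total 3.
No residual In→Eg path; max flow = 3.
Certifying cut of size 3: {In→A, In→B, In→Eg}.

3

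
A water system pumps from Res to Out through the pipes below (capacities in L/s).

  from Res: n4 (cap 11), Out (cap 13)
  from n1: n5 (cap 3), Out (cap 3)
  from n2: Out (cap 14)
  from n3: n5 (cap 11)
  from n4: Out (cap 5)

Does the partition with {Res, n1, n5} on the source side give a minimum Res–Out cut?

No — its capacity is 27, but the minimum cut has capacity 18.

Given cut capacity: 11 + 13 + 3 = 27.
Augment Res→Out: bottleneck 13, flow now 13.
Augment Res→n4→Out: bottleneck 5, flow now 18.
No augmenting path remains; maximum flow = 18.
In the residual graph, reachable from Res: {Res, n4}.
Min-cut edges: Res→Out (13), n4→Out (5); capacity 13 + 5 = 18.
Cut capacity 27 exceeds the max flow 18, so it is not minimum.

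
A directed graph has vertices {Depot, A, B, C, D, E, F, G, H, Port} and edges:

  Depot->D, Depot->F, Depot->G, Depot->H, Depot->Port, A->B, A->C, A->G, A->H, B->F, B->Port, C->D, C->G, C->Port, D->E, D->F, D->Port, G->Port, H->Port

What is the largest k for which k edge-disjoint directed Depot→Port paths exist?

4

Assign every edge capacity 1; by Menger, the answer equals the max flow.
Path Depot→Port (+1); total 1.
Path Depot→D→Port (+1); total 2.
Path Depot→G→Port (+1); total 3.
Path Depot→H→Port (+1); total 4.
No residual Depot→Port path; max flow = 4.
Certifying cut of size 4: {Depot→D, Depot→G, Depot→H, Depot→Port}.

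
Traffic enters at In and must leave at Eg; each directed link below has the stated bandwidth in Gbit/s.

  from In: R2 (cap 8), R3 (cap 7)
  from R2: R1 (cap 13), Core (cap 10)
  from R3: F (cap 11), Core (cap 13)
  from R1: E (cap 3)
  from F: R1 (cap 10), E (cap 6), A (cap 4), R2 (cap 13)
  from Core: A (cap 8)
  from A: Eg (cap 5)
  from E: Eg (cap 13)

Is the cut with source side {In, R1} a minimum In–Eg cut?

No — its capacity is 18, but the minimum cut has capacity 14.

Given cut capacity: 8 + 7 + 3 = 18.
Augment In→R2→R1→E→Eg: bottleneck 3, flow now 3.
Augment In→R2→Core→A→Eg: bottleneck 5, flow now 8.
Augment In→R3→F→E→Eg: bottleneck 6, flow now 14.
No augmenting path remains; maximum flow = 14.
In the residual graph, reachable from In: {In, R2, R3, R1, F, Core, A}.
Min-cut edges: R1→E (3), F→E (6), A→Eg (5); capacity 3 + 6 + 5 = 14.
Cut capacity 18 exceeds the max flow 14, so it is not minimum.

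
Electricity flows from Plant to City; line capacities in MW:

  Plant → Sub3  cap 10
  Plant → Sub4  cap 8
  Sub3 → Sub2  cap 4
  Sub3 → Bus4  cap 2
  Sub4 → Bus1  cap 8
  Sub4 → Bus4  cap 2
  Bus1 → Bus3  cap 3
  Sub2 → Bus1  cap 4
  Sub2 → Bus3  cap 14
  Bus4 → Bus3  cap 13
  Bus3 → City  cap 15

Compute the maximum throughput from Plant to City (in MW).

11

Augment Plant→Sub3→Sub2→Bus3→City: bottleneck 4, flow now 4.
Augment Plant→Sub3→Bus4→Bus3→City: bottleneck 2, flow now 6.
Augment Plant→Sub4→Bus1→Bus3→City: bottleneck 3, flow now 9.
Augment Plant→Sub4→Bus4→Bus3→City: bottleneck 2, flow now 11.
No augmenting path remains; maximum flow = 11.
In the residual graph, reachable from Plant: {Plant, Sub3, Sub4, Bus1}.
Min-cut edges: Sub3→Sub2 (4), Sub3→Bus4 (2), Sub4→Bus4 (2), Bus1→Bus3 (3); capacity 4 + 2 + 2 + 3 = 11.
This cut is saturated, so no flow can exceed 11.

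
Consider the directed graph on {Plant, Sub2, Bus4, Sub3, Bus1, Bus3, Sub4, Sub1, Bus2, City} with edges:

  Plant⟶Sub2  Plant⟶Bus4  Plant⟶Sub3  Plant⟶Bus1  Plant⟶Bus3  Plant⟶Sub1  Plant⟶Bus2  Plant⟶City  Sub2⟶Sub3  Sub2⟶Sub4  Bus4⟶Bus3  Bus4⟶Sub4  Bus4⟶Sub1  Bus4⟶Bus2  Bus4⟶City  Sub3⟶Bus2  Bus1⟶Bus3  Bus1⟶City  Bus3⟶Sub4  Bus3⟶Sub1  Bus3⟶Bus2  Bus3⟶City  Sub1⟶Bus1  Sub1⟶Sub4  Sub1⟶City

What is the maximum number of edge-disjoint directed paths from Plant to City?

Assign every edge capacity 1; by Menger, the answer equals the max flow.
Path Plant→City (+1); total 1.
Path Plant→Bus4→City (+1); total 2.
Path Plant→Bus1→City (+1); total 3.
Path Plant→Bus3→City (+1); total 4.
Path Plant→Sub1→City (+1); total 5.
No residual Plant→City path; max flow = 5.
Certifying cut of size 5: {Plant→Bus1, Plant→Bus3, Plant→Bus4, Plant→City, Plant→Sub1}.

5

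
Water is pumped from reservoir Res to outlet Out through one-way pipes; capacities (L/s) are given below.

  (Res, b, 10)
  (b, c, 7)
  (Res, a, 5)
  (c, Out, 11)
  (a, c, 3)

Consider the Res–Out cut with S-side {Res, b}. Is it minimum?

Given cut capacity: 5 + 7 = 12.
Augment Res→a→c→Out: bottleneck 3, flow now 3.
Augment Res→b→c→Out: bottleneck 7, flow now 10.
No augmenting path remains; maximum flow = 10.
In the residual graph, reachable from Res: {Res, a, b}.
Min-cut edges: a→c (3), b→c (7); capacity 3 + 7 = 10.
Cut capacity 12 exceeds the max flow 10, so it is not minimum.

No — its capacity is 12, but the minimum cut has capacity 10.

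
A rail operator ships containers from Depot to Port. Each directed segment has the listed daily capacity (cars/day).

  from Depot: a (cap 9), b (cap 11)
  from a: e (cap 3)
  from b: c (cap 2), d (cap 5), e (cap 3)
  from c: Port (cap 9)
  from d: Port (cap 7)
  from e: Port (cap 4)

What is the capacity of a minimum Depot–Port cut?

11

Augment Depot→a→e→Port: bottleneck 3, flow now 3.
Augment Depot→b→c→Port: bottleneck 2, flow now 5.
Augment Depot→b→d→Port: bottleneck 5, flow now 10.
Augment Depot→b→e→Port: bottleneck 1, flow now 11.
No augmenting path remains; maximum flow = 11.
By max-flow min-cut, the minimum cut capacity equals the max flow.
In the residual graph, reachable from Depot: {Depot, a, b, e}.
Min-cut edges: b→c (2), b→d (5), e→Port (4); capacity 2 + 5 + 4 = 11.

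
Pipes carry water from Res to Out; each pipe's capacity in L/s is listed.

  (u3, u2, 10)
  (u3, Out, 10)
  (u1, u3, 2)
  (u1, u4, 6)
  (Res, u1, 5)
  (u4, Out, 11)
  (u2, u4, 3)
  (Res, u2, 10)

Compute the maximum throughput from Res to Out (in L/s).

8

Augment Res→u1→u3→Out: bottleneck 2, flow now 2.
Augment Res→u1→u4→Out: bottleneck 3, flow now 5.
Augment Res→u2→u4→Out: bottleneck 3, flow now 8.
No augmenting path remains; maximum flow = 8.
In the residual graph, reachable from Res: {Res, u2}.
Min-cut edges: Res→u1 (5), u2→u4 (3); capacity 5 + 3 = 8.
This cut is saturated, so no flow can exceed 8.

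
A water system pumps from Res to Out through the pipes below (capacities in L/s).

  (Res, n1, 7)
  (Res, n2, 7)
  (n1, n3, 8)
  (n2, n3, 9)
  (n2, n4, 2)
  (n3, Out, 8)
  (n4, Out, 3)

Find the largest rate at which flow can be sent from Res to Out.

Augment Res→n1→n3→Out: bottleneck 7, flow now 7.
Augment Res→n2→n3→Out: bottleneck 1, flow now 8.
Augment Res→n2→n4→Out: bottleneck 2, flow now 10.
No augmenting path remains; maximum flow = 10.
In the residual graph, reachable from Res: {Res, n1, n2, n3}.
Min-cut edges: n2→n4 (2), n3→Out (8); capacity 2 + 8 = 10.
This cut is saturated, so no flow can exceed 10.

10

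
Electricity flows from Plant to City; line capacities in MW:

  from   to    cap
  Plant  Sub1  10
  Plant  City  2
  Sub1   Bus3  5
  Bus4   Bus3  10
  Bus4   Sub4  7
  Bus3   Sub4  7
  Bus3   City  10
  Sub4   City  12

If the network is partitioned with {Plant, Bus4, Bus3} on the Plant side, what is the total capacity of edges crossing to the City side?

Edges leaving {Plant, Bus4, Bus3}: Plant→Sub1 (10), Plant→City (2), Bus4→Sub4 (7), Bus3→Sub4 (7), Bus3→City (10).
Cut capacity = 10 + 2 + 7 + 7 + 10 = 36.

36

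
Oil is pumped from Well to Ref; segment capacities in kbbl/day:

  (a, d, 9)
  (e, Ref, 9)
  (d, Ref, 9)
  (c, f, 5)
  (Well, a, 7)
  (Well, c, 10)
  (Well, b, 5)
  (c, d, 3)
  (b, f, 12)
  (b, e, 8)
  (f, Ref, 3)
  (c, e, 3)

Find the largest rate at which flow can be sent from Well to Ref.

Augment Well→a→d→Ref: bottleneck 7, flow now 7.
Augment Well→b→e→Ref: bottleneck 5, flow now 12.
Augment Well→c→d→Ref: bottleneck 2, flow now 14.
Augment Well→c→e→Ref: bottleneck 3, flow now 17.
Augment Well→c→f→Ref: bottleneck 3, flow now 20.
No augmenting path remains; maximum flow = 20.
In the residual graph, reachable from Well: {Well, a, c, d, f}.
Min-cut edges: Well→b (5), c→e (3), d→Ref (9), f→Ref (3); capacity 5 + 3 + 9 + 3 = 20.
This cut is saturated, so no flow can exceed 20.

20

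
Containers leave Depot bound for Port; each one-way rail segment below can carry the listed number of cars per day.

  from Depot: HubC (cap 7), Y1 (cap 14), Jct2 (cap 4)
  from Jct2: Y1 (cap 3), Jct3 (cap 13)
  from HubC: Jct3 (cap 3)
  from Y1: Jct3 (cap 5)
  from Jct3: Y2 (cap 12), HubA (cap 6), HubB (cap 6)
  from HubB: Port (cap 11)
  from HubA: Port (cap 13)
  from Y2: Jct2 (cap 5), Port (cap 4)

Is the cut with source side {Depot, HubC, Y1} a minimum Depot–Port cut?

Yes — it is a minimum cut (capacity 12).

Given cut capacity: 4 + 3 + 5 = 12.
Augment Depot→Jct2→Jct3→HubB→Port: bottleneck 4, flow now 4.
Augment Depot→HubC→Jct3→HubB→Port: bottleneck 2, flow now 6.
Augment Depot→HubC→Jct3→HubA→Port: bottleneck 1, flow now 7.
Augment Depot→Y1→Jct3→HubA→Port: bottleneck 5, flow now 12.
No augmenting path remains; maximum flow = 12.
Cut capacity 12 equals the max flow, so it is a minimum cut.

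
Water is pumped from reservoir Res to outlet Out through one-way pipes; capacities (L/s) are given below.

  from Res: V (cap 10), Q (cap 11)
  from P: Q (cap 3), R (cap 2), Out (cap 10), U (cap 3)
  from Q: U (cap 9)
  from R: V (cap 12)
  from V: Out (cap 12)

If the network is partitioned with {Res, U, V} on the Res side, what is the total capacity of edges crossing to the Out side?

Edges leaving {Res, U, V}: Res→Q (11), V→Out (12).
Cut capacity = 11 + 12 = 23.

23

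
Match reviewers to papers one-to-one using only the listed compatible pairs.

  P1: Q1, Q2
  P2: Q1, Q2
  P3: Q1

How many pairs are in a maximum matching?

Unit-capacity flow: source→left, listed edges, right→sink; max matching = max flow.
Augmenting path P1→Q1 (+1); matched 1.
Augmenting path P2→Q2 (+1); matched 2.
No augmenting path remains; maximum matching = 2.
König certificate: {Q1, Q2} is a vertex cover of size 2 (every listed pair touches it), so no matching can be larger.

2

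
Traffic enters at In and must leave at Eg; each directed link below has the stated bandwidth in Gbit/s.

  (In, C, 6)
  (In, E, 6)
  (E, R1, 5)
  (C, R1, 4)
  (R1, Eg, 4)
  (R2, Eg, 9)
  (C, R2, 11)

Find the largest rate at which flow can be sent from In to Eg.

Augment In→C→R2→Eg: bottleneck 6, flow now 6.
Augment In→E→R1→Eg: bottleneck 4, flow now 10.
No augmenting path remains; maximum flow = 10.
In the residual graph, reachable from In: {In, E, R1}.
Min-cut edges: In→C (6), R1→Eg (4); capacity 6 + 4 = 10.
This cut is saturated, so no flow can exceed 10.

10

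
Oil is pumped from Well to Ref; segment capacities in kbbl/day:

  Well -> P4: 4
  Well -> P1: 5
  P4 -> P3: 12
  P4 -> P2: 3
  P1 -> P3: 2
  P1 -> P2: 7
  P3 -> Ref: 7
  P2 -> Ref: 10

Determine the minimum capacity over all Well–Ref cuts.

9

Augment Well→P4→P3→Ref: bottleneck 4, flow now 4.
Augment Well→P1→P3→Ref: bottleneck 2, flow now 6.
Augment Well→P1→P2→Ref: bottleneck 3, flow now 9.
No augmenting path remains; maximum flow = 9.
By max-flow min-cut, the minimum cut capacity equals the max flow.
In the residual graph, reachable from Well: {Well}.
Min-cut edges: Well→P4 (4), Well→P1 (5); capacity 4 + 5 = 9.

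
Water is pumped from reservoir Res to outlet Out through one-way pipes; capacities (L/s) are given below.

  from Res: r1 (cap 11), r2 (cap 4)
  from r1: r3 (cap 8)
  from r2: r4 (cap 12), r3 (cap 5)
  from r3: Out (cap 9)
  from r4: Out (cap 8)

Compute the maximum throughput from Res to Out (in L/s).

12

Augment Res→r1→r3→Out: bottleneck 8, flow now 8.
Augment Res→r2→r3→Out: bottleneck 1, flow now 9.
Augment Res→r2→r4→Out: bottleneck 3, flow now 12.
No augmenting path remains; maximum flow = 12.
In the residual graph, reachable from Res: {Res, r1}.
Min-cut edges: Res→r2 (4), r1→r3 (8); capacity 4 + 8 = 12.
This cut is saturated, so no flow can exceed 12.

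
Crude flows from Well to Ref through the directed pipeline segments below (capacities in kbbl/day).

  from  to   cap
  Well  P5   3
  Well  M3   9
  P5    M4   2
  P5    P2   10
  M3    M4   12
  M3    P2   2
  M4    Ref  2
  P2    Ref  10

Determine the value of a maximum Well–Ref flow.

Augment Well→P5→M4→Ref: bottleneck 2, flow now 2.
Augment Well→P5→P2→Ref: bottleneck 1, flow now 3.
Augment Well→M3→P2→Ref: bottleneck 2, flow now 5.
Augment Well→M3→M4→P5→P2→Ref: bottleneck 2, flow now 7. (uses reverse residual edge)
No augmenting path remains; maximum flow = 7.
In the residual graph, reachable from Well: {Well, M3, M4}.
Min-cut edges: Well→P5 (3), M3→P2 (2), M4→Ref (2); capacity 3 + 2 + 2 = 7.
This cut is saturated, so no flow can exceed 7.

7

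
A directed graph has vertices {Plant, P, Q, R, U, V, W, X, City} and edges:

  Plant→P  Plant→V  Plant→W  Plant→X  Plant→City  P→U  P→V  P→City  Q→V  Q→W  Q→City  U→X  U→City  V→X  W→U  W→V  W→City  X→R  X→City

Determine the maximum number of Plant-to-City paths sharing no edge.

4

Assign every edge capacity 1; by Menger, the answer equals the max flow.
Path Plant→City (+1); total 1.
Path Plant→P→City (+1); total 2.
Path Plant→W→City (+1); total 3.
Path Plant→X→City (+1); total 4.
No residual Plant→City path; max flow = 4.
Certifying cut of size 4: {Plant→City, Plant→P, Plant→W, X→City}.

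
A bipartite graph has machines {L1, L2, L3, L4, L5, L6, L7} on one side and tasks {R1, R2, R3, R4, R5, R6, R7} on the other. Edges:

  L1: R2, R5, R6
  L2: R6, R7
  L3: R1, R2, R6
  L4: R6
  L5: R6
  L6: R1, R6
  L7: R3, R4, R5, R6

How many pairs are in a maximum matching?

Unit-capacity flow: source→left, listed edges, right→sink; max matching = max flow.
Augmenting path L1→R2 (+1); matched 1.
Augmenting path L2→R6 (+1); matched 2.
Augmenting path L3→R1 (+1); matched 3.
Augmenting path L7→R3 (+1); matched 4.
Augmenting path L4→R6→L2→R7 (+1); matched 5.
Augmenting path L6→R1→L3→R2→L1→R5 (+1); matched 6.
No augmenting path remains; maximum matching = 6.
König certificate: {L1, L2, L3, L6, L7, R6} is a vertex cover of size 6 (every listed pair touches it), so no matching can be larger.

6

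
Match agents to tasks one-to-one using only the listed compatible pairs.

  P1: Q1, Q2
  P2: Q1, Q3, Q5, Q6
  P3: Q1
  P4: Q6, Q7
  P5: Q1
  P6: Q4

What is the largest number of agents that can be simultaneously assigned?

5

Unit-capacity flow: source→left, listed edges, right→sink; max matching = max flow.
Augmenting path P1→Q1 (+1); matched 1.
Augmenting path P2→Q3 (+1); matched 2.
Augmenting path P4→Q6 (+1); matched 3.
Augmenting path P6→Q4 (+1); matched 4.
Augmenting path P3→Q1→P1→Q2 (+1); matched 5.
No augmenting path remains; maximum matching = 5.
König certificate: {P1, P2, P4, P6, Q1} is a vertex cover of size 5 (every listed pair touches it), so no matching can be larger.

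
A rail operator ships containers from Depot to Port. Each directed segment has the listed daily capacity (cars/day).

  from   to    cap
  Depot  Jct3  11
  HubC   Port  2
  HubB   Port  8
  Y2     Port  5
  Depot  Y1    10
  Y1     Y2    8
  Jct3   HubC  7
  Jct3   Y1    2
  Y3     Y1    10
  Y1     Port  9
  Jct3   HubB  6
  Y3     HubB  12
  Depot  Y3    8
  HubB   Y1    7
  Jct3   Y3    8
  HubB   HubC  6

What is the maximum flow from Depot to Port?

Augment Depot→Y1→Port: bottleneck 9, flow now 9.
Augment Depot→Jct3→HubB→Port: bottleneck 6, flow now 15.
Augment Depot→Jct3→HubC→Port: bottleneck 2, flow now 17.
Augment Depot→Y3→HubB→Port: bottleneck 2, flow now 19.
Augment Depot→Y1→Y2→Port: bottleneck 1, flow now 20.
Augment Depot→Jct3→Y1→Y2→Port: bottleneck 2, flow now 22.
Augment Depot→Y3→Y1→Y2→Port: bottleneck 2, flow now 24.
No augmenting path remains; maximum flow = 24.
In the residual graph, reachable from Depot: {Depot, Jct3, Y3, HubB, Y1, Y2, HubC}.
Min-cut edges: HubB→Port (8), Y1→Port (9), Y2→Port (5), HubC→Port (2); capacity 8 + 9 + 5 + 2 = 24.
This cut is saturated, so no flow can exceed 24.

24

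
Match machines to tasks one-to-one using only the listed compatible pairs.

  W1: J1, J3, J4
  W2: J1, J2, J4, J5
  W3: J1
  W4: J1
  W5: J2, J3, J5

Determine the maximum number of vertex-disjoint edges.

Unit-capacity flow: source→left, listed edges, right→sink; max matching = max flow.
Augmenting path W1→J1 (+1); matched 1.
Augmenting path W2→J2 (+1); matched 2.
Augmenting path W5→J3 (+1); matched 3.
Augmenting path W3→J1→W1→J4 (+1); matched 4.
No augmenting path remains; maximum matching = 4.
König certificate: {W1, W2, W5, J1} is a vertex cover of size 4 (every listed pair touches it), so no matching can be larger.

4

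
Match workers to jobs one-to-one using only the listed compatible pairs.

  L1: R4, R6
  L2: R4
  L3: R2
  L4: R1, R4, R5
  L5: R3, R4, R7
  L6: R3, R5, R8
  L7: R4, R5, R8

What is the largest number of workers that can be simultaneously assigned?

7

Unit-capacity flow: source→left, listed edges, right→sink; max matching = max flow.
Augmenting path L1→R4 (+1); matched 1.
Augmenting path L3→R2 (+1); matched 2.
Augmenting path L4→R1 (+1); matched 3.
Augmenting path L5→R3 (+1); matched 4.
Augmenting path L6→R5 (+1); matched 5.
Augmenting path L7→R8 (+1); matched 6.
Augmenting path L2→R4→L1→R6 (+1); matched 7.
No augmenting path remains; maximum matching = 7.
König certificate: {L1, L2, L3, L4, L5, L6, L7} is a vertex cover of size 7 (every listed pair touches it), so no matching can be larger.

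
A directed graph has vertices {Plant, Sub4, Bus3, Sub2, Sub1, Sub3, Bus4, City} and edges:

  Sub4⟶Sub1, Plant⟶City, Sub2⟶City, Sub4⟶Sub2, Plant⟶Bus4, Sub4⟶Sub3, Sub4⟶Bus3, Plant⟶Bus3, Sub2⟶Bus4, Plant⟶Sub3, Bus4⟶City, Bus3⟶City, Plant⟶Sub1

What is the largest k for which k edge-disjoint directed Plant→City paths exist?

Assign every edge capacity 1; by Menger, the answer equals the max flow.
Path Plant→City (+1); total 1.
Path Plant→Bus3→City (+1); total 2.
Path Plant→Bus4→City (+1); total 3.
No residual Plant→City path; max flow = 3.
Certifying cut of size 3: {Plant→Bus3, Plant→Bus4, Plant→City}.

3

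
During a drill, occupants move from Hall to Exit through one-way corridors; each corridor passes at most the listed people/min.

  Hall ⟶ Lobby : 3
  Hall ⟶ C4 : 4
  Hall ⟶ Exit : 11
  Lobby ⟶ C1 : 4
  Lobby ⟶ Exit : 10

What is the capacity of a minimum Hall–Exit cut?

Augment Hall→Exit: bottleneck 11, flow now 11.
Augment Hall→Lobby→Exit: bottleneck 3, flow now 14.
No augmenting path remains; maximum flow = 14.
By max-flow min-cut, the minimum cut capacity equals the max flow.
In the residual graph, reachable from Hall: {Hall, C4}.
Min-cut edges: Hall→Lobby (3), Hall→Exit (11); capacity 3 + 11 = 14.

14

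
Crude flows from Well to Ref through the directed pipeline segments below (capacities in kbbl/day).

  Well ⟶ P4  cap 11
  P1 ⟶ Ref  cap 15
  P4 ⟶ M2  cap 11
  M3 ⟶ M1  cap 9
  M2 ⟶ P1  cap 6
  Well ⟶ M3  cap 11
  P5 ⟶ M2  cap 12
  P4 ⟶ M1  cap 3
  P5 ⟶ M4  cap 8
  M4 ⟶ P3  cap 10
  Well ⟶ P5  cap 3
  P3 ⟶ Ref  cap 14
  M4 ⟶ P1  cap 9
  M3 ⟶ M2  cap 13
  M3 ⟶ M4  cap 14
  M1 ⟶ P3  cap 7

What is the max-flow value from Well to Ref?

23

Augment Well→P5→M2→P1→Ref: bottleneck 3, flow now 3.
Augment Well→M3→M2→P1→Ref: bottleneck 3, flow now 6.
Augment Well→M3→M1→P3→Ref: bottleneck 7, flow now 13.
Augment Well→M3→M4→P3→Ref: bottleneck 1, flow now 14.
Augment Well→P4→M2→P5→M4→P3→Ref: bottleneck 3, flow now 17. (uses reverse residual edge)
Augment Well→P4→M2→M3→M4→P3→Ref: bottleneck 3, flow now 20. (uses reverse residual edge)
Augment Well→P4→M1→M3→M4→P1→Ref: bottleneck 3, flow now 23. (uses reverse residual edge)
No augmenting path remains; maximum flow = 23.
In the residual graph, reachable from Well: {Well, P4, M2}.
Min-cut edges: Well→P5 (3), Well→M3 (11), P4→M1 (3), M2→P1 (6); capacity 3 + 11 + 3 + 6 = 23.
This cut is saturated, so no flow can exceed 23.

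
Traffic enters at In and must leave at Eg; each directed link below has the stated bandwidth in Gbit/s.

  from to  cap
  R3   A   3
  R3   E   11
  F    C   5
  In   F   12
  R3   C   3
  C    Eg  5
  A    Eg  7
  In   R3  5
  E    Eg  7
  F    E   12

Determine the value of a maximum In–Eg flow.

Augment In→R3→C→Eg: bottleneck 3, flow now 3.
Augment In→R3→E→Eg: bottleneck 2, flow now 5.
Augment In→F→C→Eg: bottleneck 2, flow now 7.
Augment In→F→E→Eg: bottleneck 5, flow now 12.
Augment In→F→C→R3→A→Eg: bottleneck 3, flow now 15. (uses reverse residual edge)
No augmenting path remains; maximum flow = 15.
In the residual graph, reachable from In: {In, R3, F, C, E}.
Min-cut edges: R3→A (3), C→Eg (5), E→Eg (7); capacity 3 + 5 + 7 = 15.
This cut is saturated, so no flow can exceed 15.

15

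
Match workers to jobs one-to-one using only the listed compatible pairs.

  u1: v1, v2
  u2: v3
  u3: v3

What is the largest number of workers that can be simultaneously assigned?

2

Unit-capacity flow: source→left, listed edges, right→sink; max matching = max flow.
Augmenting path u1→v1 (+1); matched 1.
Augmenting path u2→v3 (+1); matched 2.
No augmenting path remains; maximum matching = 2.
König certificate: {u1, v3} is a vertex cover of size 2 (every listed pair touches it), so no matching can be larger.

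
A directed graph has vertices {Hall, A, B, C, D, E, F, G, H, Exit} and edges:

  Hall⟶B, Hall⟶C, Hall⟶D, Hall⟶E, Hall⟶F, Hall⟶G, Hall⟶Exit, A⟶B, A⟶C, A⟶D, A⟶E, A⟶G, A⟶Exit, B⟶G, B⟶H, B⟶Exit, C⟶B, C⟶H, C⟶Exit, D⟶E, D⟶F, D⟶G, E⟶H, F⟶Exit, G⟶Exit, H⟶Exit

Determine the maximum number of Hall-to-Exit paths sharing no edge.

6

Assign every edge capacity 1; by Menger, the answer equals the max flow.
Path Hall→Exit (+1); total 1.
Path Hall→B→Exit (+1); total 2.
Path Hall→C→Exit (+1); total 3.
Path Hall→F→Exit (+1); total 4.
Path Hall→G→Exit (+1); total 5.
Path Hall→E→H→Exit (+1); total 6.
No residual Hall→Exit path; max flow = 6.
Certifying cut of size 6: {E→H, F→Exit, G→Exit, Hall→B, Hall→C, Hall→Exit}.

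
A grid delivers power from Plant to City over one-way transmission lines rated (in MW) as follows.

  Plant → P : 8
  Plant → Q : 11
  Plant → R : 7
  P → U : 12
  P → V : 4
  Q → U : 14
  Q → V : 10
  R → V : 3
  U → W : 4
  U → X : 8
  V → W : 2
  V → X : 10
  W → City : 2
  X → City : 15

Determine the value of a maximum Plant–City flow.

Augment Plant→P→U→W→City: bottleneck 2, flow now 2.
Augment Plant→P→U→X→City: bottleneck 6, flow now 8.
Augment Plant→Q→U→X→City: bottleneck 2, flow now 10.
Augment Plant→Q→V→X→City: bottleneck 7, flow now 17.
No augmenting path remains; maximum flow = 17.
In the residual graph, reachable from Plant: {Plant, P, Q, R, U, V, W, X}.
Min-cut edges: W→City (2), X→City (15); capacity 2 + 15 = 17.
This cut is saturated, so no flow can exceed 17.

17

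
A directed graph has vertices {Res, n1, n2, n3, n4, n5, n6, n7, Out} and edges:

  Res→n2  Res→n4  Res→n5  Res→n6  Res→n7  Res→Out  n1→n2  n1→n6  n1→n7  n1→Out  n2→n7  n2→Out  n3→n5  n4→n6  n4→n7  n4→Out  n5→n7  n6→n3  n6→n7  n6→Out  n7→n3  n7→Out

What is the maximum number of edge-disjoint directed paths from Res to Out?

Assign every edge capacity 1; by Menger, the answer equals the max flow.
Path Res→Out (+1); total 1.
Path Res→n2→Out (+1); total 2.
Path Res→n4→Out (+1); total 3.
Path Res→n6→Out (+1); total 4.
Path Res→n7→Out (+1); total 5.
No residual Res→Out path; max flow = 5.
Certifying cut of size 5: {Res→Out, Res→n2, Res→n4, Res→n6, n7→Out}.

5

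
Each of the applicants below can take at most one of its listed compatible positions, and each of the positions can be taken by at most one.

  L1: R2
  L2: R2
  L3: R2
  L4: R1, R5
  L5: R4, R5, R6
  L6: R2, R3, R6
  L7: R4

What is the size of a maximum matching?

Unit-capacity flow: source→left, listed edges, right→sink; max matching = max flow.
Augmenting path L1→R2 (+1); matched 1.
Augmenting path L4→R1 (+1); matched 2.
Augmenting path L5→R4 (+1); matched 3.
Augmenting path L6→R3 (+1); matched 4.
Augmenting path L7→R4→L5→R5 (+1); matched 5.
No augmenting path remains; maximum matching = 5.
König certificate: {L4, L5, L6, L7, R2} is a vertex cover of size 5 (every listed pair touches it), so no matching can be larger.

5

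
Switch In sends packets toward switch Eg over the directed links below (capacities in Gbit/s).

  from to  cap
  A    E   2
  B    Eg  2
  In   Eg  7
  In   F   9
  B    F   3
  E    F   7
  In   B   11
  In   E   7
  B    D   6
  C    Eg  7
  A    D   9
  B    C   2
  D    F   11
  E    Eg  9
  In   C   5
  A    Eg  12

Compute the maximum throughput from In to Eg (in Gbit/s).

Augment In→Eg: bottleneck 7, flow now 7.
Augment In→B→Eg: bottleneck 2, flow now 9.
Augment In→C→Eg: bottleneck 5, flow now 14.
Augment In→E→Eg: bottleneck 7, flow now 21.
Augment In→B→C→Eg: bottleneck 2, flow now 23.
No augmenting path remains; maximum flow = 23.
In the residual graph, reachable from In: {In, B, D, F}.
Min-cut edges: In→C (5), In→E (7), In→Eg (7), B→C (2), B→Eg (2); capacity 5 + 7 + 7 + 2 + 2 = 23.
This cut is saturated, so no flow can exceed 23.

23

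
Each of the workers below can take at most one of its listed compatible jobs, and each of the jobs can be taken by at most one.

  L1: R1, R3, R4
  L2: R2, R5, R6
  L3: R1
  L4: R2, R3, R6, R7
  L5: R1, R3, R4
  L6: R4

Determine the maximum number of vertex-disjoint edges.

Unit-capacity flow: source→left, listed edges, right→sink; max matching = max flow.
Augmenting path L1→R1 (+1); matched 1.
Augmenting path L2→R2 (+1); matched 2.
Augmenting path L4→R3 (+1); matched 3.
Augmenting path L5→R4 (+1); matched 4.
Augmenting path L3→R1→L1→R3→L4→R6 (+1); matched 5.
No augmenting path remains; maximum matching = 5.
König certificate: {L2, L4, R1, R3, R4} is a vertex cover of size 5 (every listed pair touches it), so no matching can be larger.

5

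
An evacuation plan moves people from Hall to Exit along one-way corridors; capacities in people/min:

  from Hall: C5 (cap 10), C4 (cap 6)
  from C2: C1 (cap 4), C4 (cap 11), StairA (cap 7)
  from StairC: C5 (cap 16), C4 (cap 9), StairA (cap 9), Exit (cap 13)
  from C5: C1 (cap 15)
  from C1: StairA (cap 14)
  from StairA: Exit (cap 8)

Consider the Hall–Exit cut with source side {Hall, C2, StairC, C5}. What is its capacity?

Edges leaving {Hall, C2, StairC, C5}: Hall→C4 (6), C2→C1 (4), C2→C4 (11), C2→StairA (7), StairC→C4 (9), StairC→StairA (9), StairC→Exit (13), C5→C1 (15).
Cut capacity = 6 + 4 + 11 + 7 + 9 + 9 + 13 + 15 = 74.

74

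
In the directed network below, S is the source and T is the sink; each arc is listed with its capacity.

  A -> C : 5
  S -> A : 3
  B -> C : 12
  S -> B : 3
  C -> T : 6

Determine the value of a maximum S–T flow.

6

Augment S→A→C→T: bottleneck 3, flow now 3.
Augment S→B→C→T: bottleneck 3, flow now 6.
No augmenting path remains; maximum flow = 6.
In the residual graph, reachable from S: {S}.
Min-cut edges: S→A (3), S→B (3); capacity 3 + 3 = 6.
This cut is saturated, so no flow can exceed 6.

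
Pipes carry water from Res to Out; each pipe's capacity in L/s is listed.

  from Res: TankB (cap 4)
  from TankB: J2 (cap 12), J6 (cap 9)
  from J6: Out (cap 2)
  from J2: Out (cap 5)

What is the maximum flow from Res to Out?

Augment Res→TankB→J6→Out: bottleneck 2, flow now 2.
Augment Res→TankB→J2→Out: bottleneck 2, flow now 4.
No augmenting path remains; maximum flow = 4.
In the residual graph, reachable from Res: {Res}.
Min-cut edges: Res→TankB (4); capacity 4 = 4.
This cut is saturated, so no flow can exceed 4.

4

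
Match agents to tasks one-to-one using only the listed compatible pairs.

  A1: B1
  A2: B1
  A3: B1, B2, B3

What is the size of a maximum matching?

2

Unit-capacity flow: source→left, listed edges, right→sink; max matching = max flow.
Augmenting path A1→B1 (+1); matched 1.
Augmenting path A3→B2 (+1); matched 2.
No augmenting path remains; maximum matching = 2.
König certificate: {A3, B1} is a vertex cover of size 2 (every listed pair touches it), so no matching can be larger.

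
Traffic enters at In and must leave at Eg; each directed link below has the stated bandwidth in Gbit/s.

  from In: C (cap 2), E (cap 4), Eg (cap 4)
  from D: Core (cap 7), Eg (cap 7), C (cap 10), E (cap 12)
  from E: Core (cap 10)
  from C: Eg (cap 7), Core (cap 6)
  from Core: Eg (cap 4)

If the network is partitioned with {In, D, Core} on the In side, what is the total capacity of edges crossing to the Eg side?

Edges leaving {In, D, Core}: In→E (4), In→C (2), In→Eg (4), D→E (12), D→C (10), D→Eg (7), Core→Eg (4).
Cut capacity = 4 + 2 + 4 + 12 + 10 + 7 + 4 = 43.

43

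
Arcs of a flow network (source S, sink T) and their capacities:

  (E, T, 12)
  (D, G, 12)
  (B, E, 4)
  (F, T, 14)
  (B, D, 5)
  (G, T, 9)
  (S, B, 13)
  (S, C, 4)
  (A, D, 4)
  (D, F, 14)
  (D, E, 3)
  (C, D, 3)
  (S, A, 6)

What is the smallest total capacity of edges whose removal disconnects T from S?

16

Augment S→B→E→T: bottleneck 4, flow now 4.
Augment S→A→D→E→T: bottleneck 3, flow now 7.
Augment S→A→D→F→T: bottleneck 1, flow now 8.
Augment S→B→D→F→T: bottleneck 5, flow now 13.
Augment S→C→D→F→T: bottleneck 3, flow now 16.
No augmenting path remains; maximum flow = 16.
By max-flow min-cut, the minimum cut capacity equals the max flow.
In the residual graph, reachable from S: {S, A, B, C}.
Min-cut edges: A→D (4), B→D (5), B→E (4), C→D (3); capacity 4 + 5 + 4 + 3 = 16.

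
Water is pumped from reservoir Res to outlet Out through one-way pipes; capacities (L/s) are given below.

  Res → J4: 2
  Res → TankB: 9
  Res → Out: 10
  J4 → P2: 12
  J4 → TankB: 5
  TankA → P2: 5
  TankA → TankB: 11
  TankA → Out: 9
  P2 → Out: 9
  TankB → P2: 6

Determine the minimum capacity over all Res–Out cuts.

Augment Res→Out: bottleneck 10, flow now 10.
Augment Res→J4→P2→Out: bottleneck 2, flow now 12.
Augment Res→TankB→P2→Out: bottleneck 6, flow now 18.
No augmenting path remains; maximum flow = 18.
By max-flow min-cut, the minimum cut capacity equals the max flow.
In the residual graph, reachable from Res: {Res, TankB}.
Min-cut edges: Res→J4 (2), Res→Out (10), TankB→P2 (6); capacity 2 + 10 + 6 = 18.

18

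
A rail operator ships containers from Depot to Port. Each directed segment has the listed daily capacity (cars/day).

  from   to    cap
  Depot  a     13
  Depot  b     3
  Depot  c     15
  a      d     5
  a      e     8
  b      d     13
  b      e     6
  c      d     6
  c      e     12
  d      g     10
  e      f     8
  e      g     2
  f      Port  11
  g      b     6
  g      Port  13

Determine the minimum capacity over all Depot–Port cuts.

20

Augment Depot→a→d→g→Port: bottleneck 5, flow now 5.
Augment Depot→a→e→f→Port: bottleneck 8, flow now 13.
Augment Depot→b→d→g→Port: bottleneck 3, flow now 16.
Augment Depot→c→d→g→Port: bottleneck 2, flow now 18.
Augment Depot→c→e→g→Port: bottleneck 2, flow now 20.
No augmenting path remains; maximum flow = 20.
By max-flow min-cut, the minimum cut capacity equals the max flow.
In the residual graph, reachable from Depot: {Depot, a, b, c, d, e}.
Min-cut edges: d→g (10), e→f (8), e→g (2); capacity 10 + 8 + 2 = 20.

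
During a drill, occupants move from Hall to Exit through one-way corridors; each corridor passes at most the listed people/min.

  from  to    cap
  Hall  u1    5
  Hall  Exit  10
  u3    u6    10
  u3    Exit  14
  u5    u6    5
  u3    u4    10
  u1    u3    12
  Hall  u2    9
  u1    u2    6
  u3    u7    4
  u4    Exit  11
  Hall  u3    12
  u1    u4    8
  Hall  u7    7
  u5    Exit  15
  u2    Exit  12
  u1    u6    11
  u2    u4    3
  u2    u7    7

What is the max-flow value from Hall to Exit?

36

Augment Hall→Exit: bottleneck 10, flow now 10.
Augment Hall→u2→Exit: bottleneck 9, flow now 19.
Augment Hall→u3→Exit: bottleneck 12, flow now 31.
Augment Hall→u1→u2→Exit: bottleneck 3, flow now 34.
Augment Hall→u1→u3→Exit: bottleneck 2, flow now 36.
No augmenting path remains; maximum flow = 36.
In the residual graph, reachable from Hall: {Hall, u7}.
Min-cut edges: Hall→u1 (5), Hall→u2 (9), Hall→u3 (12), Hall→Exit (10); capacity 5 + 9 + 12 + 10 = 36.
This cut is saturated, so no flow can exceed 36.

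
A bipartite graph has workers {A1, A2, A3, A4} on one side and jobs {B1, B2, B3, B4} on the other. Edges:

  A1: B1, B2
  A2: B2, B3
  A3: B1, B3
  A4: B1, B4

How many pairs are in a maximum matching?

Unit-capacity flow: source→left, listed edges, right→sink; max matching = max flow.
Augmenting path A1→B1 (+1); matched 1.
Augmenting path A2→B2 (+1); matched 2.
Augmenting path A3→B3 (+1); matched 3.
Augmenting path A4→B4 (+1); matched 4.
No augmenting path remains; maximum matching = 4.
König certificate: {A1, A2, A3, A4} is a vertex cover of size 4 (every listed pair touches it), so no matching can be larger.

4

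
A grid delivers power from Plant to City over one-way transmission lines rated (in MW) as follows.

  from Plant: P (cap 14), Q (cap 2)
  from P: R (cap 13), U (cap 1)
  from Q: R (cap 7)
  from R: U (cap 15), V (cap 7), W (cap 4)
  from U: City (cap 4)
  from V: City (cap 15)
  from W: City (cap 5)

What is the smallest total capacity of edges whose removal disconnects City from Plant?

Augment Plant→P→U→City: bottleneck 1, flow now 1.
Augment Plant→P→R→U→City: bottleneck 3, flow now 4.
Augment Plant→P→R→V→City: bottleneck 7, flow now 11.
Augment Plant→P→R→W→City: bottleneck 3, flow now 14.
Augment Plant→Q→R→W→City: bottleneck 1, flow now 15.
No augmenting path remains; maximum flow = 15.
By max-flow min-cut, the minimum cut capacity equals the max flow.
In the residual graph, reachable from Plant: {Plant, P, Q, R, U}.
Min-cut edges: R→V (7), R→W (4), U→City (4); capacity 7 + 4 + 4 = 15.

15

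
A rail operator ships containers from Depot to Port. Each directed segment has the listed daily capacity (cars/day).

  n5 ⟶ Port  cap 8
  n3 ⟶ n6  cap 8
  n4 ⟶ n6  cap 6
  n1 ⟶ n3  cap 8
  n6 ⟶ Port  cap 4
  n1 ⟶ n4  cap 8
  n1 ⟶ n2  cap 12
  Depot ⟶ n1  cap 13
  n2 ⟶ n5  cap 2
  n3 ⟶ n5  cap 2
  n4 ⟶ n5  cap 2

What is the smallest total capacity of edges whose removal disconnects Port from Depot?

Augment Depot→n1→n2→n5→Port: bottleneck 2, flow now 2.
Augment Depot→n1→n3→n5→Port: bottleneck 2, flow now 4.
Augment Depot→n1→n3→n6→Port: bottleneck 4, flow now 8.
Augment Depot→n1→n4→n5→Port: bottleneck 2, flow now 10.
No augmenting path remains; maximum flow = 10.
By max-flow min-cut, the minimum cut capacity equals the max flow.
In the residual graph, reachable from Depot: {Depot, n1, n2, n3, n4, n6}.
Min-cut edges: n2→n5 (2), n3→n5 (2), n4→n5 (2), n6→Port (4); capacity 2 + 2 + 2 + 4 = 10.

10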